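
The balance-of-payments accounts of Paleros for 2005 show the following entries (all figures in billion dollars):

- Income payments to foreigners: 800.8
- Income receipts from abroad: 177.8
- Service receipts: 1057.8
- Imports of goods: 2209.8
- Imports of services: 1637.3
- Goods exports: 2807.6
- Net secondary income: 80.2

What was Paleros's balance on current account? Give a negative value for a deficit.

Goods balance = 2807.6 - 2209.8 = 597.8
Services balance = 1057.8 - 1637.3 = -579.5
Trade balance (goods + services) = 597.8 + (-579.5) = 18.3
Net primary income = 177.8 - 800.8 = -623.0
Net secondary income = 80.2
Current account = 18.3 + (-623.0) + 80.2 = -524.5

-524.5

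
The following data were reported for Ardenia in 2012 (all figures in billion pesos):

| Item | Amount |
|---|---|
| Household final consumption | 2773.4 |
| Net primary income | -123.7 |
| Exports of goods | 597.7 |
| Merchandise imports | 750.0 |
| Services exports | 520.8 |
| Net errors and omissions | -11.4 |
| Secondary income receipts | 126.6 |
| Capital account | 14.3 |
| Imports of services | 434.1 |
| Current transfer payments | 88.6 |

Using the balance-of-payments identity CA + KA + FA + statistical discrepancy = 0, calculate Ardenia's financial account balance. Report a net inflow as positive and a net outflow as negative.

Goods balance = 597.7 - 750.0 = -152.3
Services balance = 520.8 - 434.1 = 86.7
Trade balance (goods + services) = -152.3 + 86.7 = -65.6
Net primary income = -123.7
Net secondary income = 126.6 - 88.6 = 38.0
Current account = -65.6 + (-123.7) + 38.0 = -151.3
Financial account = -(-151.3 + 14.3 + (-11.4)) = 148.4

148.4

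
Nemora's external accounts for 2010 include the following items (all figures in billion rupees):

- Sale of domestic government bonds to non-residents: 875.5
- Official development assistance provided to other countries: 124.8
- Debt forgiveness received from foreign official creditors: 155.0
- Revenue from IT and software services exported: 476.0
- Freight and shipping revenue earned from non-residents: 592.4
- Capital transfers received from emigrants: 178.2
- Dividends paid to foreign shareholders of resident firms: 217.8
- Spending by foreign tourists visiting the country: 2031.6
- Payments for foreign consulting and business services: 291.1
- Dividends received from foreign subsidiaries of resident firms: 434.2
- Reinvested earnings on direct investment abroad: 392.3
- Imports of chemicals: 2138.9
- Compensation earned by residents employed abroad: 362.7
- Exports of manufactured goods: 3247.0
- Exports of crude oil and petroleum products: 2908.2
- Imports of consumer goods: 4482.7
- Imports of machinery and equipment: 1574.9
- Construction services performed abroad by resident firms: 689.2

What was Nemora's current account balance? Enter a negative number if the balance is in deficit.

2303.4

Goods: 2908.2 + 3247.0 - 4482.7 - 1574.9 - 2138.9 = -2041.3
Services: 476.0 + 2031.6 - 291.1 + 592.4 + 689.2 = 3498.1
Primary income: 392.3 + 362.7 + 434.2 - 217.8 = 971.4
Secondary income: -124.8
Current account = (-2041.3) + 3498.1 + 971.4 + (-124.8) = 2303.4
(Excluded from the current account — financial account: sale of domestic government bonds to non-residents 875.5; capital account: debt forgiveness received from foreign official creditors 155.0, capital transfers received from emigrants 178.2.)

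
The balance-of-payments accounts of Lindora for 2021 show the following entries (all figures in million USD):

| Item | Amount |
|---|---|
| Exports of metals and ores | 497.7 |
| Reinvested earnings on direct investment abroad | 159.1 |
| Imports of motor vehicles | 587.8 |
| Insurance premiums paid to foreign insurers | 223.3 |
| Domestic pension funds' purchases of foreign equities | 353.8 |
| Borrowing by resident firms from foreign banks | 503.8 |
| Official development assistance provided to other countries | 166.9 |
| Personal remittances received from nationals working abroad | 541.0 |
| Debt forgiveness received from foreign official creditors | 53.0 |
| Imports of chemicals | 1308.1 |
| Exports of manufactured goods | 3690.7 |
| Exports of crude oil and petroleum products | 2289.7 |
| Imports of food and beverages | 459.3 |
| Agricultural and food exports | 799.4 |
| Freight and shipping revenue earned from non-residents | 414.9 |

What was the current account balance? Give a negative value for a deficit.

5647.1

Goods: 799.4 + 497.7 + 3690.7 - 1308.1 + 2289.7 - 587.8 - 459.3 = 4922.3
Services: 414.9 - 223.3 = 191.6
Primary income: 159.1
Secondary income: -166.9 + 541.0 = 374.1
Current account = 4922.3 + 191.6 + 159.1 + 374.1 = 5647.1
(Excluded from the current account — financial account: domestic pension funds' purchases of foreign equities 353.8, borrowing by resident firms from foreign banks 503.8; capital account: debt forgiveness received from foreign official creditors 53.0.)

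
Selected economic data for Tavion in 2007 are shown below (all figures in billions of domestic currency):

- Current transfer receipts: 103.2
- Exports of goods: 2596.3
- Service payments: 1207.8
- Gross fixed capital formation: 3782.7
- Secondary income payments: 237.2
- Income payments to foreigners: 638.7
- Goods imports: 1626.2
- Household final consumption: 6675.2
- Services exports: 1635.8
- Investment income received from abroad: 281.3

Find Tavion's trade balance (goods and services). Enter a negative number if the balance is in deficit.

1398.1

Goods balance = 2596.3 - 1626.2 = 970.1
Services balance = 1635.8 - 1207.8 = 428.0
Trade balance (goods + services) = 970.1 + 428.0 = 1398.1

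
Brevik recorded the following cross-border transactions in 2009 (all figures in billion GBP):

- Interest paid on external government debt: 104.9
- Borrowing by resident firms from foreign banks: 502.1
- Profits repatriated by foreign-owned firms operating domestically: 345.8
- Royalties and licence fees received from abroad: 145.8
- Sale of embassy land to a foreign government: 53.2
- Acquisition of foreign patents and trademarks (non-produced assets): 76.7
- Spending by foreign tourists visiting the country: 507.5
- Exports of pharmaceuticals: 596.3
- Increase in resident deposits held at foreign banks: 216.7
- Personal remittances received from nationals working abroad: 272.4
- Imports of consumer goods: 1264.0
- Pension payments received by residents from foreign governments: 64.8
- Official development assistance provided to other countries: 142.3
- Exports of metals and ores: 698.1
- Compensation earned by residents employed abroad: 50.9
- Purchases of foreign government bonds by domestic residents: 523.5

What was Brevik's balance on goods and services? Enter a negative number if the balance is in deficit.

Goods: 698.1 + 596.3 - 1264.0 = 30.4
Services: 507.5 + 145.8 = 653.3
Trade balance = 30.4 + 653.3 = 683.7
(Excluded from the trade balance — primary income: interest paid on external government debt 104.9, profits repatriated by foreign-owned firms operating domestically 345.8, compensation earned by residents employed abroad 50.9; financial account: borrowing by resident firms from foreign banks 502.1, increase in resident deposits held at foreign banks 216.7, purchases of foreign government bonds by domestic residents 523.5; capital account: sale of embassy land to a foreign government 53.2, acquisition of foreign patents and trademarks (non-produced assets) 76.7; secondary income: personal remittances received from nationals working abroad 272.4, pension payments received by residents from foreign governments 64.8, official development assistance provided to other countries 142.3.)

683.7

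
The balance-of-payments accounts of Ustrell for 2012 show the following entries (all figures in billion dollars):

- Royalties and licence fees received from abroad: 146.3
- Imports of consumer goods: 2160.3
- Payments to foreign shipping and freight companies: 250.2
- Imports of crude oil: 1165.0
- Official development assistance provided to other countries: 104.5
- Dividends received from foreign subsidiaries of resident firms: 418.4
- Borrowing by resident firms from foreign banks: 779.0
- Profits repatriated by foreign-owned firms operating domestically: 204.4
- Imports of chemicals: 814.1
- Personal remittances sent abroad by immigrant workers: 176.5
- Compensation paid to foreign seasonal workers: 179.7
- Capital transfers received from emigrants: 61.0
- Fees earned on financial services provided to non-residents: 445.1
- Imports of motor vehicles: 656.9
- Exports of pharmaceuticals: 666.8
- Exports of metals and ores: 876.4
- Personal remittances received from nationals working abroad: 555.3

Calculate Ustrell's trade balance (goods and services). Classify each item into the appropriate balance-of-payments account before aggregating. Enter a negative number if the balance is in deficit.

-2911.9

Goods: 666.8 + 876.4 - 2160.3 - 1165.0 - 656.9 - 814.1 = -3253.1
Services: 445.1 + 146.3 - 250.2 = 341.2
Trade balance = -3253.1 + 341.2 = -2911.9
(Excluded from the trade balance — secondary income: official development assistance provided to other countries 104.5, personal remittances sent abroad by immigrant workers 176.5, personal remittances received from nationals working abroad 555.3; primary income: dividends received from foreign subsidiaries of resident firms 418.4, profits repatriated by foreign-owned firms operating domestically 204.4, compensation paid to foreign seasonal workers 179.7; financial account: borrowing by resident firms from foreign banks 779.0; capital account: capital transfers received from emigrants 61.0.)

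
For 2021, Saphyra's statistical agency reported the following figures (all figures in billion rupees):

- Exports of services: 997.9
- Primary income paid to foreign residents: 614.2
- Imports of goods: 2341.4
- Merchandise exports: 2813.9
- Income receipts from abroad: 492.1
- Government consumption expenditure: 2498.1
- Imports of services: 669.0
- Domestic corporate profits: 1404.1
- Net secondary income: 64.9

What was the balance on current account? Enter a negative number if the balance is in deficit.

Goods balance = 2813.9 - 2341.4 = 472.5
Services balance = 997.9 - 669.0 = 328.9
Trade balance (goods + services) = 472.5 + 328.9 = 801.4
Net primary income = 492.1 - 614.2 = -122.1
Net secondary income = 64.9
Current account = 801.4 + (-122.1) + 64.9 = 744.2

744.2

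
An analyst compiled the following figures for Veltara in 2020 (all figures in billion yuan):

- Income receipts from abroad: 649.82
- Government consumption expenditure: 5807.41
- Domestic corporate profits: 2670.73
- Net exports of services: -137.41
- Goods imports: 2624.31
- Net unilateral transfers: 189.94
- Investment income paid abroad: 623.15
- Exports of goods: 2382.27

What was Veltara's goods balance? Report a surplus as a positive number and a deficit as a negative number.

Goods balance = 2382.27 - 2624.31 = -242.04

-242.04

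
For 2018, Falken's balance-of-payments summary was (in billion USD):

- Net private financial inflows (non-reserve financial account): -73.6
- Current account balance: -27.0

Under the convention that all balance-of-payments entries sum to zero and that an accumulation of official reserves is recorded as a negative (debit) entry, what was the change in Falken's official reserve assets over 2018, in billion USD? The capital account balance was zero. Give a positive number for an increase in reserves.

-100.6

Official reserve transactions balance = -((-27.0) + (-73.6)) = 100.6
An accumulation of reserves is recorded as a debit (negative entry), so the change in the stock of reserves is the negative of that balance.
Change in official reserves = -(100.6) = -100.6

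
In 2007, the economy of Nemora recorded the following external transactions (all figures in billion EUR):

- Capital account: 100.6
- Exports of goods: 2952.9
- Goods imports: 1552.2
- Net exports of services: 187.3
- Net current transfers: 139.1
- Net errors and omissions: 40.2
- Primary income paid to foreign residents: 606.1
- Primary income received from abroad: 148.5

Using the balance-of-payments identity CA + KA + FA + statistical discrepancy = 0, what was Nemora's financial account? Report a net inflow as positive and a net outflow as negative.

-1410.3

Goods balance = 2952.9 - 1552.2 = 1400.7
Services balance = 187.3
Trade balance (goods + services) = 1400.7 + 187.3 = 1588.0
Net primary income = 148.5 - 606.1 = -457.6
Net secondary income = 139.1
Current account = 1588.0 + (-457.6) + 139.1 = 1269.5
Financial account = -(1269.5 + 100.6 + 40.2) = -1410.3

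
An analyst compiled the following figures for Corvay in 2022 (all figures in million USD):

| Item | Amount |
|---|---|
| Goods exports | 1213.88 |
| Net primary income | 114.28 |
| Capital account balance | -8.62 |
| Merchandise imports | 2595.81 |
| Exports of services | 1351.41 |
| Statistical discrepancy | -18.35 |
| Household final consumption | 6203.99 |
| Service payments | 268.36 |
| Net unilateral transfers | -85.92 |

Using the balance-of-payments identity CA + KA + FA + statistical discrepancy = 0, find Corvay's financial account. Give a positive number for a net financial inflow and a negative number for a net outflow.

297.49

Goods balance = 1213.88 - 2595.81 = -1381.93
Services balance = 1351.41 - 268.36 = 1083.05
Trade balance (goods + services) = -1381.93 + 1083.05 = -298.88
Net primary income = 114.28
Net secondary income = -85.92
Current account = -298.88 + 114.28 + (-85.92) = -270.52
Financial account = -(-270.52 + (-8.62) + (-18.35)) = 297.49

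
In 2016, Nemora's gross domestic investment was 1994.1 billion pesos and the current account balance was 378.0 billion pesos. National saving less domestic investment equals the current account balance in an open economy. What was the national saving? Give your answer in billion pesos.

S - I = CA (net lending to the rest of the world).
S = I + CA = 1994.1 + 378.0 = 2372.1

2372.1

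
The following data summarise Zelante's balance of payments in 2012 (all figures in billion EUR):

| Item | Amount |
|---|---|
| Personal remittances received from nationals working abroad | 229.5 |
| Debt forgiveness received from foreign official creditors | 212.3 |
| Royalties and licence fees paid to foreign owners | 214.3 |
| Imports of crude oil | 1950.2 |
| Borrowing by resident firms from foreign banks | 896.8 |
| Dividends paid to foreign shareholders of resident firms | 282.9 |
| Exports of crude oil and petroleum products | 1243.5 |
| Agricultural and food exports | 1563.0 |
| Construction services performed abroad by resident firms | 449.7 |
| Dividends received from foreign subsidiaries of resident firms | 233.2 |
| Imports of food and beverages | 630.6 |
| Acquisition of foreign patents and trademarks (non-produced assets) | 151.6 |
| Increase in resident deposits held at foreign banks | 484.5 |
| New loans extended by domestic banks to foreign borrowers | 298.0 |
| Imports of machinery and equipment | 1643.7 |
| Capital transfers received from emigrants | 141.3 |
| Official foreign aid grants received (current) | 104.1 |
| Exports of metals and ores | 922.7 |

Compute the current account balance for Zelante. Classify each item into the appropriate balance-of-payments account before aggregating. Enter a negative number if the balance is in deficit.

24.0

Goods: 1243.5 + 922.7 - 630.6 - 1950.2 + 1563.0 - 1643.7 = -495.3
Services: -214.3 + 449.7 = 235.4
Primary income: 233.2 - 282.9 = -49.7
Secondary income: 229.5 + 104.1 = 333.6
Current account = (-495.3) + 235.4 + (-49.7) + 333.6 = 24.0
(Excluded from the current account — capital account: debt forgiveness received from foreign official creditors 212.3, acquisition of foreign patents and trademarks (non-produced assets) 151.6, capital transfers received from emigrants 141.3; financial account: borrowing by resident firms from foreign banks 896.8, increase in resident deposits held at foreign banks 484.5, new loans extended by domestic banks to foreign borrowers 298.0.)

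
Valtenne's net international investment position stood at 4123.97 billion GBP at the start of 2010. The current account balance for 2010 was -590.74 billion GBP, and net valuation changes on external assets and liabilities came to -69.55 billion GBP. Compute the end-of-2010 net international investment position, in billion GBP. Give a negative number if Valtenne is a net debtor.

Change in NIIP = current account + net valuation change = -590.74 + (-69.55) = -660.29
End-of-year NIIP = 4123.97 + (-660.29) = 3463.68

3463.68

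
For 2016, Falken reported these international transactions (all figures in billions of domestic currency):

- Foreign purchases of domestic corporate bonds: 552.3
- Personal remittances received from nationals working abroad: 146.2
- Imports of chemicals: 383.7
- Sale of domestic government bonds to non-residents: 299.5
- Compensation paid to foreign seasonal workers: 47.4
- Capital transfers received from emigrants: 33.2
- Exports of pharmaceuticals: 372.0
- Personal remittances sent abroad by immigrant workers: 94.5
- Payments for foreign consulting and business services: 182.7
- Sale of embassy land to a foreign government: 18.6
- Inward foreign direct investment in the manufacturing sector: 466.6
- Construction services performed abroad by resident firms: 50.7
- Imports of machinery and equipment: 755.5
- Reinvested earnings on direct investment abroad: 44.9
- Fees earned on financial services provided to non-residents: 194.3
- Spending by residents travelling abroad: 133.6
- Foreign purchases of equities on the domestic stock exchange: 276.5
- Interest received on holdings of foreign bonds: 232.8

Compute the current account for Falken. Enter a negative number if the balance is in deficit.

Goods: -755.5 - 383.7 + 372.0 = -767.2
Services: 194.3 + 50.7 - 133.6 - 182.7 = -71.3
Primary income: 44.9 + 232.8 - 47.4 = 230.3
Secondary income: 146.2 - 94.5 = 51.7
Current account = (-767.2) + (-71.3) + 230.3 + 51.7 = -556.5
(Excluded from the current account — financial account: foreign purchases of domestic corporate bonds 552.3, sale of domestic government bonds to non-residents 299.5, inward foreign direct investment in the manufacturing sector 466.6, foreign purchases of equities on the domestic stock exchange 276.5; capital account: capital transfers received from emigrants 33.2, sale of embassy land to a foreign government 18.6.)

-556.5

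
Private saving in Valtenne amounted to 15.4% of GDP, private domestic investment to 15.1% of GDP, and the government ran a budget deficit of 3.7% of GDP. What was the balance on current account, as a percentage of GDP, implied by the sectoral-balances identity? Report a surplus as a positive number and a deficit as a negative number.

By the sectoral-balances identity, CA = (S_private - I) + (T - G).
Private balance = 15.4 - 15.1 = 0.3
Government balance (T - G) = -3.7
CA = 0.3 + (-3.7) = -3.4

-3.4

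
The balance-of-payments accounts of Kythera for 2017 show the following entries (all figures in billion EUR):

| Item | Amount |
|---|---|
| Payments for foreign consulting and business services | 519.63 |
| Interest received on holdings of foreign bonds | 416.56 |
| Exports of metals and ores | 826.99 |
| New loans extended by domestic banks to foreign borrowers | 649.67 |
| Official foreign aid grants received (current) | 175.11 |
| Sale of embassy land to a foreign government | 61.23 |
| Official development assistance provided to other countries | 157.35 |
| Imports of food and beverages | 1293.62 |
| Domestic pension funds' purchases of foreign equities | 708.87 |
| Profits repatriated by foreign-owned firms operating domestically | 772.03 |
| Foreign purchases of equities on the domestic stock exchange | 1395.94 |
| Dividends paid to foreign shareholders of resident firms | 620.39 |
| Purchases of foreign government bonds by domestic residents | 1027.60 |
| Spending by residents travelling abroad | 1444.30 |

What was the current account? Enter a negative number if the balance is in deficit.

-3388.66

Goods: 826.99 - 1293.62 = -466.63
Services: -1444.30 - 519.63 = -1963.93
Primary income: -620.39 + 416.56 - 772.03 = -975.86
Secondary income: 175.11 - 157.35 = 17.76
Current account = (-466.63) + (-1963.93) + (-975.86) + 17.76 = -3388.66
(Excluded from the current account — financial account: new loans extended by domestic banks to foreign borrowers 649.67, domestic pension funds' purchases of foreign equities 708.87, foreign purchases of equities on the domestic stock exchange 1395.94, purchases of foreign government bonds by domestic residents 1027.60; capital account: sale of embassy land to a foreign government 61.23.)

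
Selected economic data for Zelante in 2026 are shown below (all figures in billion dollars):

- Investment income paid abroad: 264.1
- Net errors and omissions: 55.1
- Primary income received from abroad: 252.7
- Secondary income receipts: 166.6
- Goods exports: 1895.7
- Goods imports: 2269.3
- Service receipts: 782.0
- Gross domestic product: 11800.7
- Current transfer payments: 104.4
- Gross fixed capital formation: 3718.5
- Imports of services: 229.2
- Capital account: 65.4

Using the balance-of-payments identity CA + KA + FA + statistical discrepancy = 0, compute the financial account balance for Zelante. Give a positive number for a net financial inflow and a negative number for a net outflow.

-350.5

Goods balance = 1895.7 - 2269.3 = -373.6
Services balance = 782.0 - 229.2 = 552.8
Trade balance (goods + services) = -373.6 + 552.8 = 179.2
Net primary income = 252.7 - 264.1 = -11.4
Net secondary income = 166.6 - 104.4 = 62.2
Current account = 179.2 + (-11.4) + 62.2 = 230.0
Financial account = -(230.0 + 65.4 + 55.1) = -350.5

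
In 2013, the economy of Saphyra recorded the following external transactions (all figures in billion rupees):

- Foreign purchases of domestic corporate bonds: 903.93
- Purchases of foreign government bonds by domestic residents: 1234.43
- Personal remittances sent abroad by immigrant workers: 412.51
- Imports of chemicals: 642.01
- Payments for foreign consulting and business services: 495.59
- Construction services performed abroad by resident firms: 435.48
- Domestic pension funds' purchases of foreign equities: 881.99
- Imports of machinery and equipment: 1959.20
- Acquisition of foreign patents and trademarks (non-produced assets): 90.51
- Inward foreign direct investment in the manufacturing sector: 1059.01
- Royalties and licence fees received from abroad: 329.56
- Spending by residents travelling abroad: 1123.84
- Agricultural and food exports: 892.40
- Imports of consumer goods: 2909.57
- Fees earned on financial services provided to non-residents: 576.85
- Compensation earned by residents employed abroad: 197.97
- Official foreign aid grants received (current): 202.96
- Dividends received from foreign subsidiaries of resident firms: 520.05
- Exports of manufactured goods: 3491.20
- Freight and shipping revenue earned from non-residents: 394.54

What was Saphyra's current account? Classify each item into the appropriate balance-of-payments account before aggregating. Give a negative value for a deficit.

-501.71

Goods: 892.40 - 2909.57 - 642.01 - 1959.20 + 3491.20 = -1127.18
Services: 329.56 - 1123.84 - 495.59 + 394.54 + 576.85 + 435.48 = 117.00
Primary income: 197.97 + 520.05 = 718.02
Secondary income: -412.51 + 202.96 = -209.55
Current account = (-1127.18) + 117.00 + 718.02 + (-209.55) = -501.71
(Excluded from the current account — financial account: foreign purchases of domestic corporate bonds 903.93, purchases of foreign government bonds by domestic residents 1234.43, domestic pension funds' purchases of foreign equities 881.99, inward foreign direct investment in the manufacturing sector 1059.01; capital account: acquisition of foreign patents and trademarks (non-produced assets) 90.51.)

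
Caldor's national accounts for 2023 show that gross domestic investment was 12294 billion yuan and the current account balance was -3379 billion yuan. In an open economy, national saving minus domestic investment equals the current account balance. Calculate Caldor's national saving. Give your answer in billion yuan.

8915

S - I = CA (net lending to the rest of the world).
S = I + CA = 12294 + (-3379) = 8915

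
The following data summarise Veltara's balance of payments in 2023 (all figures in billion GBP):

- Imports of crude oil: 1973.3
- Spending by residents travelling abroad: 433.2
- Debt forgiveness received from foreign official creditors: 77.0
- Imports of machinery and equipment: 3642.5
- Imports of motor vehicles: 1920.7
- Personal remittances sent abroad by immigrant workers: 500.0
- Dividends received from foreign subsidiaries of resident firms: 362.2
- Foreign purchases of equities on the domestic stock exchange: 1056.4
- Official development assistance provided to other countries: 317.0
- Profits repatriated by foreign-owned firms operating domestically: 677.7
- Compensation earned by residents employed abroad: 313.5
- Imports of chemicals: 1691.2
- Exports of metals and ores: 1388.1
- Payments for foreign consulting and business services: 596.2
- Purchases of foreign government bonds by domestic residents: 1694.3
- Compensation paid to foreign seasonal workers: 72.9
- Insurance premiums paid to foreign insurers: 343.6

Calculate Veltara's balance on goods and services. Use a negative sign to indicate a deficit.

-9212.6

Goods: -1973.3 - 1920.7 - 3642.5 - 1691.2 + 1388.1 = -7839.6
Services: -343.6 - 433.2 - 596.2 = -1373.0
Trade balance = -7839.6 + (-1373.0) = -9212.6
(Excluded from the trade balance — capital account: debt forgiveness received from foreign official creditors 77.0; secondary income: personal remittances sent abroad by immigrant workers 500.0, official development assistance provided to other countries 317.0; primary income: dividends received from foreign subsidiaries of resident firms 362.2, profits repatriated by foreign-owned firms operating domestically 677.7, compensation earned by residents employed abroad 313.5, compensation paid to foreign seasonal workers 72.9; financial account: foreign purchases of equities on the domestic stock exchange 1056.4, purchases of foreign government bonds by domestic residents 1694.3.)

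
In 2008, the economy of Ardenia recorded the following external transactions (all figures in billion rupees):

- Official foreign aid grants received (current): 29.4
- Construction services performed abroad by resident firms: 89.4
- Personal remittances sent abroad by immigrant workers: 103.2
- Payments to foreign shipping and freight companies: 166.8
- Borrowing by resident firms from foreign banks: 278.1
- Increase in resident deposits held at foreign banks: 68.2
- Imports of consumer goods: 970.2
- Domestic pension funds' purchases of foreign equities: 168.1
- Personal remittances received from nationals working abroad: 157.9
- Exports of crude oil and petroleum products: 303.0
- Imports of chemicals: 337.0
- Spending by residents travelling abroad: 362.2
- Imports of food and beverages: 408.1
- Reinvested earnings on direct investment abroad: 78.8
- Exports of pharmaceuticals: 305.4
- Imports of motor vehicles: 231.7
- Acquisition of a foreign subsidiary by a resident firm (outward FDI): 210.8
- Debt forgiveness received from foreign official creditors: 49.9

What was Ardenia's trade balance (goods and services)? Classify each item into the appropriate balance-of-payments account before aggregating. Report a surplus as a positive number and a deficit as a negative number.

Goods: -337.0 - 970.2 + 303.0 - 408.1 - 231.7 + 305.4 = -1338.6
Services: -166.8 - 362.2 + 89.4 = -439.6
Trade balance = -1338.6 + (-439.6) = -1778.2
(Excluded from the trade balance — secondary income: official foreign aid grants received (current) 29.4, personal remittances sent abroad by immigrant workers 103.2, personal remittances received from nationals working abroad 157.9; financial account: borrowing by resident firms from foreign banks 278.1, increase in resident deposits held at foreign banks 68.2, domestic pension funds' purchases of foreign equities 168.1, acquisition of a foreign subsidiary by a resident firm (outward FDI) 210.8; primary income: reinvested earnings on direct investment abroad 78.8; capital account: debt forgiveness received from foreign official creditors 49.9.)

-1778.2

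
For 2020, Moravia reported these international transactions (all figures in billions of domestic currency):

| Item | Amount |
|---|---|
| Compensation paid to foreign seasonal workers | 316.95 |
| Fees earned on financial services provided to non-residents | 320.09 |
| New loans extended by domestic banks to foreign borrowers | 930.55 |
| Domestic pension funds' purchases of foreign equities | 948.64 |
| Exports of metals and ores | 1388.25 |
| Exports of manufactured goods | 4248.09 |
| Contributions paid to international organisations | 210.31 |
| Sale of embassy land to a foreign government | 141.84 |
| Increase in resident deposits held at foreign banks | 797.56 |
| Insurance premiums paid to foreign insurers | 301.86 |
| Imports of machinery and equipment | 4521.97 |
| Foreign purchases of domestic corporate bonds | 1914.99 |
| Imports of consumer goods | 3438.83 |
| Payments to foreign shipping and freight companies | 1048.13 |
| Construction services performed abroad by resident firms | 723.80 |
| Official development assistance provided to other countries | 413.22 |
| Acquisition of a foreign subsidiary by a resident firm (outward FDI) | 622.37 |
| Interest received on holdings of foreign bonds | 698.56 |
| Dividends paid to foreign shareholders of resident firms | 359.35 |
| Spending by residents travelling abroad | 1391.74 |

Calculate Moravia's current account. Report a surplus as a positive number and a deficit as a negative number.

Goods: -4521.97 - 3438.83 + 4248.09 + 1388.25 = -2324.46
Services: -1391.74 + 320.09 - 1048.13 + 723.80 - 301.86 = -1697.84
Primary income: -316.95 - 359.35 + 698.56 = 22.26
Secondary income: -413.22 - 210.31 = -623.53
Current account = (-2324.46) + (-1697.84) + 22.26 + (-623.53) = -4623.57
(Excluded from the current account — financial account: new loans extended by domestic banks to foreign borrowers 930.55, domestic pension funds' purchases of foreign equities 948.64, increase in resident deposits held at foreign banks 797.56, foreign purchases of domestic corporate bonds 1914.99, acquisition of a foreign subsidiary by a resident firm (outward FDI) 622.37; capital account: sale of embassy land to a foreign government 141.84.)

-4623.57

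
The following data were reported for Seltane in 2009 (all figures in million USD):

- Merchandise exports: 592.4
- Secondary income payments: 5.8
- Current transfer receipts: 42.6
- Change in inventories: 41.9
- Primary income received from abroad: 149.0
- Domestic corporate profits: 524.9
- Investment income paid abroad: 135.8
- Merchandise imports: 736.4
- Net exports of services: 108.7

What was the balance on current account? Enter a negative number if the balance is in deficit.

Goods balance = 592.4 - 736.4 = -144.0
Services balance = 108.7
Trade balance (goods + services) = -144.0 + 108.7 = -35.3
Net primary income = 149.0 - 135.8 = 13.2
Net secondary income = 42.6 - 5.8 = 36.8
Current account = -35.3 + 13.2 + 36.8 = 14.7

14.7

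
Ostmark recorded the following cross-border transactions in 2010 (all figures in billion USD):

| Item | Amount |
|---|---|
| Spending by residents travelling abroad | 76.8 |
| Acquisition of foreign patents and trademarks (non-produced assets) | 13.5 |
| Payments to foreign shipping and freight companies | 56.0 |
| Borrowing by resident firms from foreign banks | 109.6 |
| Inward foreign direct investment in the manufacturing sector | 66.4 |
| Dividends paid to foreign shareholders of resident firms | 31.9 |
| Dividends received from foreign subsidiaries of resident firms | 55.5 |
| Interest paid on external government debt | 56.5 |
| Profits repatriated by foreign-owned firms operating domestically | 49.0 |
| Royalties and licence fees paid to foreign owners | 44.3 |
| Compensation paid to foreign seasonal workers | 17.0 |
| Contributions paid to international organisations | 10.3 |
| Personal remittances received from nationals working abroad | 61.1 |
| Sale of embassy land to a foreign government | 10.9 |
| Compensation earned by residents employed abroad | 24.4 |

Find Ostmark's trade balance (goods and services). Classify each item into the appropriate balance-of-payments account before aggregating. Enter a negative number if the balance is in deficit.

-177.1

Services: -56.0 - 76.8 - 44.3 = -177.1
Trade balance = 0.0 + (-177.1) = -177.1
(Excluded from the trade balance — capital account: acquisition of foreign patents and trademarks (non-produced assets) 13.5, sale of embassy land to a foreign government 10.9; financial account: borrowing by resident firms from foreign banks 109.6, inward foreign direct investment in the manufacturing sector 66.4; primary income: dividends paid to foreign shareholders of resident firms 31.9, dividends received from foreign subsidiaries of resident firms 55.5, interest paid on external government debt 56.5, profits repatriated by foreign-owned firms operating domestically 49.0, compensation paid to foreign seasonal workers 17.0, compensation earned by residents employed abroad 24.4; secondary income: contributions paid to international organisations 10.3, personal remittances received from nationals working abroad 61.1.)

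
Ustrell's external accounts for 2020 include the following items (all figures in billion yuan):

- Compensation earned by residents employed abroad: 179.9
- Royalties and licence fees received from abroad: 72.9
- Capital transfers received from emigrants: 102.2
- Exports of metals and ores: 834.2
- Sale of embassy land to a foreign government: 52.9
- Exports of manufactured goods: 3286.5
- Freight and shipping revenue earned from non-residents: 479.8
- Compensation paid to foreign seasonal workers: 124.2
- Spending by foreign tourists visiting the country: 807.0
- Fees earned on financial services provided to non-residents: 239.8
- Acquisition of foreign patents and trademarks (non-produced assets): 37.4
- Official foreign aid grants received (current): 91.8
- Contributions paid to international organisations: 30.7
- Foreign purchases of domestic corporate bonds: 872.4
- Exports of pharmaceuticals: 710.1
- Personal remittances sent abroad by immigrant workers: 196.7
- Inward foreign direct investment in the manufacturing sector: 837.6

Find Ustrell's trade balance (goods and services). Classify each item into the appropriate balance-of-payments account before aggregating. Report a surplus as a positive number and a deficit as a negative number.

Goods: 3286.5 + 834.2 + 710.1 = 4830.8
Services: 239.8 + 72.9 + 479.8 + 807.0 = 1599.5
Trade balance = 4830.8 + 1599.5 = 6430.3
(Excluded from the trade balance — primary income: compensation earned by residents employed abroad 179.9, compensation paid to foreign seasonal workers 124.2; capital account: capital transfers received from emigrants 102.2, sale of embassy land to a foreign government 52.9, acquisition of foreign patents and trademarks (non-produced assets) 37.4; secondary income: official foreign aid grants received (current) 91.8, contributions paid to international organisations 30.7, personal remittances sent abroad by immigrant workers 196.7; financial account: foreign purchases of domestic corporate bonds 872.4, inward foreign direct investment in the manufacturing sector 837.6.)

6430.3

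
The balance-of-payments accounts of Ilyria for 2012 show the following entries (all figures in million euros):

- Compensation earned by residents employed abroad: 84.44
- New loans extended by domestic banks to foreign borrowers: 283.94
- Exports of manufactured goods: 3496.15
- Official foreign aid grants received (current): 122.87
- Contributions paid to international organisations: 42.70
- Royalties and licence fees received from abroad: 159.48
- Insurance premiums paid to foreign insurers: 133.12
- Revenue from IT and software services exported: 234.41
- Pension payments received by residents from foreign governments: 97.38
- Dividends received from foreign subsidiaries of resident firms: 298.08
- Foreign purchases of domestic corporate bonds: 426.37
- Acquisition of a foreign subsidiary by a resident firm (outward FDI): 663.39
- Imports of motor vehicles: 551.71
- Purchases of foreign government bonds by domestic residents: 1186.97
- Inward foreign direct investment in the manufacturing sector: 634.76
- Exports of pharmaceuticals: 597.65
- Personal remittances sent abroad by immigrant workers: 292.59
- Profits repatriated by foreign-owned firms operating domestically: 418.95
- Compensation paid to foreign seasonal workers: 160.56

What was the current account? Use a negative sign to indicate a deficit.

3490.83

Goods: 3496.15 + 597.65 - 551.71 = 3542.09
Services: 159.48 - 133.12 + 234.41 = 260.77
Primary income: 298.08 + 84.44 - 418.95 - 160.56 = -196.99
Secondary income: 122.87 + 97.38 - 42.70 - 292.59 = -115.04
Current account = 3542.09 + 260.77 + (-196.99) + (-115.04) = 3490.83
(Excluded from the current account — financial account: new loans extended by domestic banks to foreign borrowers 283.94, foreign purchases of domestic corporate bonds 426.37, acquisition of a foreign subsidiary by a resident firm (outward FDI) 663.39, purchases of foreign government bonds by domestic residents 1186.97, inward foreign direct investment in the manufacturing sector 634.76.)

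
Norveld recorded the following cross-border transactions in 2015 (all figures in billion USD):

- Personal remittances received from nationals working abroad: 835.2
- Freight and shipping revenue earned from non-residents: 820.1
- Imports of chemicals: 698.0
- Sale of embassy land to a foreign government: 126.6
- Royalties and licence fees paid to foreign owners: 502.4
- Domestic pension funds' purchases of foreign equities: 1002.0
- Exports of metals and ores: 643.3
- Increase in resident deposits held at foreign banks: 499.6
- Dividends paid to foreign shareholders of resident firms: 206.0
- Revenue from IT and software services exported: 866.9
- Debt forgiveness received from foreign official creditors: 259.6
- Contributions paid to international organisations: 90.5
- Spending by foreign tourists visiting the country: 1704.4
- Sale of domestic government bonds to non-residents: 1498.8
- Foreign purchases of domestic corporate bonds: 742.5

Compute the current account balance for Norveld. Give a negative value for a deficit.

3373.0

Goods: 643.3 - 698.0 = -54.7
Services: 820.1 + 866.9 - 502.4 + 1704.4 = 2889.0
Primary income: -206.0
Secondary income: 835.2 - 90.5 = 744.7
Current account = (-54.7) + 2889.0 + (-206.0) + 744.7 = 3373.0
(Excluded from the current account — capital account: sale of embassy land to a foreign government 126.6, debt forgiveness received from foreign official creditors 259.6; financial account: domestic pension funds' purchases of foreign equities 1002.0, increase in resident deposits held at foreign banks 499.6, sale of domestic government bonds to non-residents 1498.8, foreign purchases of domestic corporate bonds 742.5.)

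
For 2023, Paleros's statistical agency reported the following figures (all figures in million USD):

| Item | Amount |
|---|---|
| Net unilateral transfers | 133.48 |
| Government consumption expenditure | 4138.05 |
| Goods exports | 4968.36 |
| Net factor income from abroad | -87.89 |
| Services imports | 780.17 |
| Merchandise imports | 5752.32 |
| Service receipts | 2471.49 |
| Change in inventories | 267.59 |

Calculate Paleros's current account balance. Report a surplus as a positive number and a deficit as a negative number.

Goods balance = 4968.36 - 5752.32 = -783.96
Services balance = 2471.49 - 780.17 = 1691.32
Trade balance (goods + services) = -783.96 + 1691.32 = 907.36
Net primary income = -87.89
Net secondary income = 133.48
Current account = 907.36 + (-87.89) + 133.48 = 952.95

952.95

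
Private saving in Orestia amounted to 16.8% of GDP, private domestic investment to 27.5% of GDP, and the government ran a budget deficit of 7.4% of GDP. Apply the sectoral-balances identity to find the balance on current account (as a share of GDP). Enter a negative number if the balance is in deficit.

-18.1

By the sectoral-balances identity, CA = (S_private - I) + (T - G).
Private balance = 16.8 - 27.5 = -10.7
Government balance (T - G) = -7.4
CA = -10.7 + (-7.4) = -18.1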